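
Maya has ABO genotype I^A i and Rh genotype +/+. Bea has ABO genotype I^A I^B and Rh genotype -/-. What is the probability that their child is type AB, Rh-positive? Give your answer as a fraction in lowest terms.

ABO cross I^A i × I^A I^B → offspring phenotypes: 1/2 A, 1/4 B, 1/4 AB.
Rh cross +/+ × -/- → 1 Rh+.
Independent loci: P(type AB, Rh-positive) = 1/4 × 1 = 1/4.

1/4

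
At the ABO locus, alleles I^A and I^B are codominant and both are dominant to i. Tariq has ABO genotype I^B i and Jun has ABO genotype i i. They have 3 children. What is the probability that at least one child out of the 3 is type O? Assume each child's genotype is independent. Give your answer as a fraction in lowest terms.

ABO cross I^B i × i i → 1/2 O, 1/2 B.
So P(type O) = 1/2 per child.
P(none) = (1/2)^3 = 1/8; P(at least one) = 1 − 1/8 = 7/8.

7/8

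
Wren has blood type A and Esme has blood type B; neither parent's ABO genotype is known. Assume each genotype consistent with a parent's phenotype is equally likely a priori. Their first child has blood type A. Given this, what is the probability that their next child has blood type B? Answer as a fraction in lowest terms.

Possible genotypes: Wren ∈ {I^A I^A, I^A i}; Esme ∈ {I^B I^B, I^B i}.
Weight each parental genotype pair by prior × P(type-A child):
  I^A I^A × I^B i: posterior weight 2/3; P(next child type B) = 0.
  I^A i × I^B i: posterior weight 1/3; P(next child type B) = 1/4.
Weighted sum = 1/12.

1/12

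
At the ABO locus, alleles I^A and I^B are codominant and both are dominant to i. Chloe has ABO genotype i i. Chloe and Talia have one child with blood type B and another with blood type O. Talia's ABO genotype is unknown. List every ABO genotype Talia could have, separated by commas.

For each candidate genotype of Talia, check whether crossing it with i i can produce every observed child phenotype.
  I^A I^A → possible child types {A} ✗
  I^A I^B → possible child types {A, B} ✗
  I^A i → possible child types {O, A} ✗
  I^B I^B → possible child types {B} ✗
  I^B i → possible child types {O, B} ✓
  i i → possible child types {O} ✗

I^B i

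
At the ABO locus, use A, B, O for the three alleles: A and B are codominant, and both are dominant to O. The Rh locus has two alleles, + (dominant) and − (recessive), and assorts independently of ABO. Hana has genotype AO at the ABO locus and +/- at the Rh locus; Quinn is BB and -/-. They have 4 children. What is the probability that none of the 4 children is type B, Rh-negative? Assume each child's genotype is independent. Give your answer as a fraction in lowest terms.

81/256

ABO cross AO × BB → 1/2 B, 1/2 AB.
Rh cross +/- × -/- → 1/2 Rh+, 1/2 Rh-; so P(type B, Rh-negative) = 1/2 × 1/2 = 1/4 per child.
P(not type B, Rh-negative) = 3/4 for one child; (3/4)^4 = 81/256.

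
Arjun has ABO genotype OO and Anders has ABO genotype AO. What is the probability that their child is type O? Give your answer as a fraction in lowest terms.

ABO cross OO × AO → offspring phenotypes: 1/2 O, 1/2 A.
So P(type O) = 1/2.

1/2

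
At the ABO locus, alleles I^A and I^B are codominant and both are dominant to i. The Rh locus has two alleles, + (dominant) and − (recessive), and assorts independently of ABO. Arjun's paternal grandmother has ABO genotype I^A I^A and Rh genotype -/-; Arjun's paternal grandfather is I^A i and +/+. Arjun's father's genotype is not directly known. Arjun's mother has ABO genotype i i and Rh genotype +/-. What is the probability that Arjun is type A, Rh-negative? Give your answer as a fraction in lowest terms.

3/16

Arjun's father's ABO genotype from I^A I^A × I^A i: 1/2 I^A I^A, 1/2 I^A i.
Crossing each possibility with the mother i i and summing P(type A): 1/2·1 + 1/2·1/2 = 3/4.
Similarly for Rh via the father's Rh distribution: P(Rh-) = 1/4.
Independent loci: 3/4 × 1/4 = 3/16.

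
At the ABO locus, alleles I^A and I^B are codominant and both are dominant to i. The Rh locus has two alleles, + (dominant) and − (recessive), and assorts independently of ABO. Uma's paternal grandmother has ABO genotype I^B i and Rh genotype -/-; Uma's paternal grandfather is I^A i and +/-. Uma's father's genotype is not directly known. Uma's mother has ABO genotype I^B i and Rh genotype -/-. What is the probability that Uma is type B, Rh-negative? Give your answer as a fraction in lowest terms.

3/8

Uma's father's ABO genotype from I^B i × I^A i: 1/4 I^A I^B, 1/4 I^A i, 1/4 I^B i, 1/4 i i.
Crossing each possibility with the mother I^B i and summing P(type B): 1/4·1/2 + 1/4·1/4 + 1/4·3/4 + 1/4·1/2 = 1/2.
Similarly for Rh via the father's Rh distribution: P(Rh-) = 3/4.
Independent loci: 1/2 × 3/4 = 3/8.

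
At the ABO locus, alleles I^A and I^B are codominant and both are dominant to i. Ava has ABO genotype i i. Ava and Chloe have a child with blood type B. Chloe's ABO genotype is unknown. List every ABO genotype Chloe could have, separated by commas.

For each candidate genotype of Chloe, check whether crossing it with i i can produce every observed child phenotype.
  I^A I^A → possible child types {A} ✗
  I^A I^B → possible child types {A, B} ✓
  I^A i → possible child types {O, A} ✗
  I^B I^B → possible child types {B} ✓
  I^B i → possible child types {O, B} ✓
  i i → possible child types {O} ✗

I^A I^B, I^B I^B, I^B i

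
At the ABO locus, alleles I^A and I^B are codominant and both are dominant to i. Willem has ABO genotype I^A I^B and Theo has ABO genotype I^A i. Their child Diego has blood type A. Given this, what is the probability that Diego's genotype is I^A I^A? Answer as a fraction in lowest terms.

1/2

Cross I^A I^B × I^A i → 1/4 I^A I^A, 1/4 I^A I^B, 1/4 I^A i, 1/4 I^B i.
Type-A genotypes among offspring: I^A I^A (1/4), I^A i (1/4); total 1/2.
P(I^A I^A | type A) = (1/4) / (1/2) = 1/2.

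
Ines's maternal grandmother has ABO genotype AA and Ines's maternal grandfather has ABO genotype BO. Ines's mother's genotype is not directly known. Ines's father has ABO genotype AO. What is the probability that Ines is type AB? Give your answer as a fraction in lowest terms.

Ines's mother's ABO genotype from AA × BO: 1/2 AB, 1/2 AO.
Crossing each possibility with the father AO and summing P(type AB): 1/2·1/4 + 1/2·0 = 1/8.

1/8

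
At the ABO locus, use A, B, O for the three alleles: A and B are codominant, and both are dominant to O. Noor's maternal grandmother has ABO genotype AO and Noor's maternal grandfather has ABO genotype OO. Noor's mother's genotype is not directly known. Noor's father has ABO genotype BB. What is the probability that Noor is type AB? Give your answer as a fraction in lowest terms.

1/4

Noor's mother's ABO genotype from AO × OO: 1/2 AO, 1/2 OO.
Crossing each possibility with the father BB and summing P(type AB): 1/2·1/2 + 1/2·0 = 1/4.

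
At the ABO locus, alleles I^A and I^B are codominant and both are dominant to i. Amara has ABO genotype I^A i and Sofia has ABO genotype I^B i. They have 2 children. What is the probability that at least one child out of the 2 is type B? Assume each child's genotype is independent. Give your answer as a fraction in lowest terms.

7/16

ABO cross I^A i × I^B i → 1/4 O, 1/4 A, 1/4 B, 1/4 AB.
So P(type B) = 1/4 per child.
P(none) = (3/4)^2 = 9/16; P(at least one) = 1 − 9/16 = 7/16.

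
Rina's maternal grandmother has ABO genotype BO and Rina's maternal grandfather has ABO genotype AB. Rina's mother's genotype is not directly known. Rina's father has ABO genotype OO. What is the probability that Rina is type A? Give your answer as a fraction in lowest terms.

1/4

Rina's mother's ABO genotype from BO × AB: 1/4 AB, 1/4 AO, 1/4 BB, 1/4 BO.
Crossing each possibility with the father OO and summing P(type A): 1/4·1/2 + 1/4·1/2 + 1/4·0 + 1/4·0 = 1/4.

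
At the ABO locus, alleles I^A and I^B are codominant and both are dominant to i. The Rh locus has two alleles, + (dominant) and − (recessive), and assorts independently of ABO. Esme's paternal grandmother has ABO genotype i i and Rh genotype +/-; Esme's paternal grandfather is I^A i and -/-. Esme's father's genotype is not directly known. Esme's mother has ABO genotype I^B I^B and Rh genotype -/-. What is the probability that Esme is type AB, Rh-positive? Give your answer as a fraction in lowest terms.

1/16

Esme's father's ABO genotype from i i × I^A i: 1/2 I^A i, 1/2 i i.
Crossing each possibility with the mother I^B I^B and summing P(type AB): 1/2·1/2 + 1/2·0 = 1/4.
Similarly for Rh via the father's Rh distribution: P(Rh+) = 1/4.
Independent loci: 1/4 × 1/4 = 1/16.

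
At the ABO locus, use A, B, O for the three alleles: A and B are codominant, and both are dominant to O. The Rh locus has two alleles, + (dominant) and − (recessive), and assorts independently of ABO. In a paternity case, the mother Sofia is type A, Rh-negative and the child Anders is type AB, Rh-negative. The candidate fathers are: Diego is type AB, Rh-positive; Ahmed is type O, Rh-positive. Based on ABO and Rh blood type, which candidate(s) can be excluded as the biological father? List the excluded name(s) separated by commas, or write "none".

A candidate is excluded only if no genotype consistent with his phenotype could produce a type AB, Rh-negative child with a type A, Rh-negative mother.
Ahmed (type O, Rh+): no genotype consistent with that phenotype can produce a type-AB Rh- child with a type-A mother.

Ahmed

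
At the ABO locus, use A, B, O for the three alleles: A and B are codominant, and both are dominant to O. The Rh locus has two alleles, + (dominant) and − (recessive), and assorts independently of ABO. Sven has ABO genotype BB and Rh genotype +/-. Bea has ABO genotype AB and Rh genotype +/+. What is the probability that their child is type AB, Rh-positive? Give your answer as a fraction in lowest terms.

1/2

ABO cross BB × AB → offspring phenotypes: 1/2 B, 1/2 AB.
Rh cross +/- × +/+ → 1 Rh+.
Independent loci: P(type AB, Rh-positive) = 1/2 × 1 = 1/2.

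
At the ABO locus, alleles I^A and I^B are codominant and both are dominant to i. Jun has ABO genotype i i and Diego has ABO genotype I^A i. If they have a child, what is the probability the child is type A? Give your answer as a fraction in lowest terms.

ABO cross i i × I^A i → offspring phenotypes: 1/2 O, 1/2 A.
So P(type A) = 1/2.

1/2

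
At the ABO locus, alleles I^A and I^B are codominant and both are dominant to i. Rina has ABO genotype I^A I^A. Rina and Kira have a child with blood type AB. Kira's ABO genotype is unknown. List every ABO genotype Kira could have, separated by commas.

For each candidate genotype of Kira, check whether crossing it with I^A I^A can produce every observed child phenotype.
  I^A I^A → possible child types {A} ✗
  I^A I^B → possible child types {A, AB} ✓
  I^A i → possible child types {A} ✗
  I^B I^B → possible child types {AB} ✓
  I^B i → possible child types {A, AB} ✓
  i i → possible child types {A} ✗

I^A I^B, I^B I^B, I^B i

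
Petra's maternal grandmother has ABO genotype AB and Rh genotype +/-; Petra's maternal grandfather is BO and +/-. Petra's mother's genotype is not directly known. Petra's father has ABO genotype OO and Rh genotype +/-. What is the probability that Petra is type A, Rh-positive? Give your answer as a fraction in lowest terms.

Petra's mother's ABO genotype from AB × BO: 1/4 AB, 1/4 AO, 1/4 BB, 1/4 BO.
Crossing each possibility with the father OO and summing P(type A): 1/4·1/2 + 1/4·1/2 + 1/4·0 + 1/4·0 = 1/4.
Similarly for Rh via the mother's Rh distribution: P(Rh+) = 3/4.
Independent loci: 1/4 × 3/4 = 3/16.

3/16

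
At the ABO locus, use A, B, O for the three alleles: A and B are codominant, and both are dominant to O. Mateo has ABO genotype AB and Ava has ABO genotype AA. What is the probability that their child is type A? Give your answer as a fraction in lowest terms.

ABO cross AB × AA → offspring phenotypes: 1/2 A, 1/2 AB.
So P(type A) = 1/2.

1/2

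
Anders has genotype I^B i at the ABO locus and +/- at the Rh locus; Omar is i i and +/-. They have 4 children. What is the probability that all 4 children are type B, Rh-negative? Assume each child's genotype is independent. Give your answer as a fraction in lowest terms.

ABO cross I^B i × i i → 1/2 O, 1/2 B.
Rh cross +/- × +/- → 3/4 Rh+, 1/4 Rh-; so P(type B, Rh-negative) = 1/2 × 1/4 = 1/8 per child.
All 4 independent: (1/8)^4 = 1/4096.

1/4096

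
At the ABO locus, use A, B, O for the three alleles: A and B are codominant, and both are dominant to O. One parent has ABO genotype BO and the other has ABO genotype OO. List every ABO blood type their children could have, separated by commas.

O, B

Gametes from BO × OO give offspring ABO genotypes BO, OO, i.e. phenotypes O, B.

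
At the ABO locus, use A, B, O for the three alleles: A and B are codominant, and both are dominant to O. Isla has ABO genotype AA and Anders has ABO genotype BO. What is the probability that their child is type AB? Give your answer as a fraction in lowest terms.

ABO cross AA × BO → offspring phenotypes: 1/2 A, 1/2 AB.
So P(type AB) = 1/2.

1/2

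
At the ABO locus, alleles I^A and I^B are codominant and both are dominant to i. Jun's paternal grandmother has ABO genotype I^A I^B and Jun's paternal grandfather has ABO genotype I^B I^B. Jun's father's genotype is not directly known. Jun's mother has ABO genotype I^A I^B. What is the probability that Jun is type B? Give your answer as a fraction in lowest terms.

Jun's father's ABO genotype from I^A I^B × I^B I^B: 1/2 I^A I^B, 1/2 I^B I^B.
Crossing each possibility with the mother I^A I^B and summing P(type B): 1/2·1/4 + 1/2·1/2 = 3/8.

3/8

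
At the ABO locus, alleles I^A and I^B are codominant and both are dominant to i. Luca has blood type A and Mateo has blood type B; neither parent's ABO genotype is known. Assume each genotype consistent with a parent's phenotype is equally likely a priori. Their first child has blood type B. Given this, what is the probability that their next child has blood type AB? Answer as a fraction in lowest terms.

Possible genotypes: Luca ∈ {I^A I^A, I^A i}; Mateo ∈ {I^B I^B, I^B i}.
Weight each parental genotype pair by prior × P(type-B child):
  I^A i × I^B I^B: posterior weight 2/3; P(next child type AB) = 1/2.
  I^A i × I^B i: posterior weight 1/3; P(next child type AB) = 1/4.
Weighted sum = 5/12.

5/12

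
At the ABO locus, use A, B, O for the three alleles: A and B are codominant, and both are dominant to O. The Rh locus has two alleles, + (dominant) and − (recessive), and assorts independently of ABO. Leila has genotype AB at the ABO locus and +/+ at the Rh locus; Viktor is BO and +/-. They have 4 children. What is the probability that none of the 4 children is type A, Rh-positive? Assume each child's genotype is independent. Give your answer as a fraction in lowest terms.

81/256

ABO cross AB × BO → 1/4 A, 1/2 B, 1/4 AB.
Rh cross +/+ × +/- → 1 Rh+; so P(type A, Rh-positive) = 1/4 × 1 = 1/4 per child.
P(not type A, Rh-positive) = 3/4 for one child; (3/4)^4 = 81/256.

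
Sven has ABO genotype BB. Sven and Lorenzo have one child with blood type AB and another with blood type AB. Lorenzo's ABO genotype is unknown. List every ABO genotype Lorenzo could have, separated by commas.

AA, AB, AO

For each candidate genotype of Lorenzo, check whether crossing it with BB can produce every observed child phenotype.
  AA → possible child types {AB} ✓
  AB → possible child types {B, AB} ✓
  AO → possible child types {B, AB} ✓
  BB → possible child types {B} ✗
  BO → possible child types {B} ✗
  OO → possible child types {B} ✗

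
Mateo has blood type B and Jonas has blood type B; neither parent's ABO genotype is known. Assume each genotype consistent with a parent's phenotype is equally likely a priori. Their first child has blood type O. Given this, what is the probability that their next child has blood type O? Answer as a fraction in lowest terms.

1/4

Possible genotypes: Mateo ∈ {BB, BO}; Jonas ∈ {BB, BO}.
Weight each parental genotype pair by prior × P(type-O child):
  BO × BO: posterior weight 1; P(next child type O) = 1/4.
Weighted sum = 1/4.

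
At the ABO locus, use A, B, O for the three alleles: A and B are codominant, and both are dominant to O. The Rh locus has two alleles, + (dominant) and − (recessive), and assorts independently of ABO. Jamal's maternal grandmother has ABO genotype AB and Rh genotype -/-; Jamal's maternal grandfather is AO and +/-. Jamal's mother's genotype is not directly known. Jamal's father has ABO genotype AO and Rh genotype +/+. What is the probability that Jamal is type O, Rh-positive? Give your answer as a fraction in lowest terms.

Jamal's mother's ABO genotype from AB × AO: 1/4 AA, 1/4 AB, 1/4 AO, 1/4 BO.
Crossing each possibility with the father AO and summing P(type O): 1/4·0 + 1/4·0 + 1/4·1/4 + 1/4·1/4 = 1/8.
Similarly for Rh via the mother's Rh distribution: P(Rh+) = 1.
Independent loci: 1/8 × 1 = 1/8.

1/8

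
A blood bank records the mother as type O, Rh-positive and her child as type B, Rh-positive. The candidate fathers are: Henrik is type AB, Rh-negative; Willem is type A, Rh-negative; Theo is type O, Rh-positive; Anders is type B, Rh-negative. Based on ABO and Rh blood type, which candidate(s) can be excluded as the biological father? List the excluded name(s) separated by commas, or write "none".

A candidate is excluded only if no genotype consistent with his phenotype could produce a type B, Rh-positive child with a type O, Rh-positive mother.
Willem (type A, Rh-): no genotype consistent with that phenotype can produce a type-B Rh+ child with a type-O mother.
Theo (type O, Rh+): no genotype consistent with that phenotype can produce a type-B Rh+ child with a type-O mother.

Willem, Theo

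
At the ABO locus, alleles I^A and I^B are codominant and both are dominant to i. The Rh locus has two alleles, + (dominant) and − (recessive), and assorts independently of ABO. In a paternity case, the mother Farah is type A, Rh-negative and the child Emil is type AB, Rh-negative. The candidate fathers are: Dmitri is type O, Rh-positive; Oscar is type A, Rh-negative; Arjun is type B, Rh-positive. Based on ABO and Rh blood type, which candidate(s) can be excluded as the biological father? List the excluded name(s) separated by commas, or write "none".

A candidate is excluded only if no genotype consistent with his phenotype could produce a type AB, Rh-negative child with a type A, Rh-negative mother.
Dmitri (type O, Rh+): no genotype consistent with that phenotype can produce a type-AB Rh- child with a type-A mother.
Oscar (type A, Rh-): no genotype consistent with that phenotype can produce a type-AB Rh- child with a type-A mother.

Dmitri, Oscar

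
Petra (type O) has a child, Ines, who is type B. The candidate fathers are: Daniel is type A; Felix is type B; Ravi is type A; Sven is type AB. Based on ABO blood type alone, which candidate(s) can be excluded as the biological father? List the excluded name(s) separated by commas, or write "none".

Daniel, Ravi

A candidate is excluded only if no genotype consistent with his phenotype could produce a type B child with a type O mother.
Daniel (type A): no genotype consistent with that phenotype can produce a type-B child with a type-O mother.
Ravi (type A): no genotype consistent with that phenotype can produce a type-B child with a type-O mother.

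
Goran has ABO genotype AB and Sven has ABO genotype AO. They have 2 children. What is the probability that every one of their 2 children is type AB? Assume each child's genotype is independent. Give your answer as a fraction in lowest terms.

1/16

ABO cross AB × AO → 1/2 A, 1/4 B, 1/4 AB.
So P(type AB) = 1/4 per child.
All 2 independent: (1/4)^2 = 1/16.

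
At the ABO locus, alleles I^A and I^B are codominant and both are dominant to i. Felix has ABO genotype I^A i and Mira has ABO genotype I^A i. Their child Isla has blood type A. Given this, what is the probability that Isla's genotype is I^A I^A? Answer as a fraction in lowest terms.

1/3

Cross I^A i × I^A i → 1/4 I^A I^A, 1/2 I^A i, 1/4 i i.
Type-A genotypes among offspring: I^A I^A (1/4), I^A i (1/2); total 3/4.
P(I^A I^A | type A) = (1/4) / (3/4) = 1/3.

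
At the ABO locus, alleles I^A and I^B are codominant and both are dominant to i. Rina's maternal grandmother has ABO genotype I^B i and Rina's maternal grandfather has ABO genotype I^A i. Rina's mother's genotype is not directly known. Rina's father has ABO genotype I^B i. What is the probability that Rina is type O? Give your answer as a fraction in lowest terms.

Rina's mother's ABO genotype from I^B i × I^A i: 1/4 I^A I^B, 1/4 I^A i, 1/4 I^B i, 1/4 i i.
Crossing each possibility with the father I^B i and summing P(type O): 1/4·0 + 1/4·1/4 + 1/4·1/4 + 1/4·1/2 = 1/4.

1/4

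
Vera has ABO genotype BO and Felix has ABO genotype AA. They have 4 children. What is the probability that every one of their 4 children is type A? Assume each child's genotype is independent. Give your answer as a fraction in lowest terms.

ABO cross BO × AA → 1/2 A, 1/2 AB.
So P(type A) = 1/2 per child.
All 4 independent: (1/2)^4 = 1/16.

1/16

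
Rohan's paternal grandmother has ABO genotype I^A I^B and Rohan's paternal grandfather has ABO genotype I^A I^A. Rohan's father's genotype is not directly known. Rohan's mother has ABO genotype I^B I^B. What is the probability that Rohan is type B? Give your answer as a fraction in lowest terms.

Rohan's father's ABO genotype from I^A I^B × I^A I^A: 1/2 I^A I^A, 1/2 I^A I^B.
Crossing each possibility with the mother I^B I^B and summing P(type B): 1/2·0 + 1/2·1/2 = 1/4.

1/4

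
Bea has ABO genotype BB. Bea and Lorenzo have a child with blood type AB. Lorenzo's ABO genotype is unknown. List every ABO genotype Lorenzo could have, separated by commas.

For each candidate genotype of Lorenzo, check whether crossing it with BB can produce every observed child phenotype.
  AA → possible child types {AB} ✓
  AB → possible child types {B, AB} ✓
  AO → possible child types {B, AB} ✓
  BB → possible child types {B} ✗
  BO → possible child types {B} ✗
  OO → possible child types {B} ✗

AA, AB, AO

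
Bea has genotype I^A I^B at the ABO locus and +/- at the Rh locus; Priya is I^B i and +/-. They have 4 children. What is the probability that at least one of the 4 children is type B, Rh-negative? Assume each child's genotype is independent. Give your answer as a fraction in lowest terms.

ABO cross I^A I^B × I^B i → 1/4 A, 1/2 B, 1/4 AB.
Rh cross +/- × +/- → 3/4 Rh+, 1/4 Rh-; so P(type B, Rh-negative) = 1/2 × 1/4 = 1/8 per child.
P(none) = (7/8)^4 = 2401/4096; P(at least one) = 1 − 2401/4096 = 1695/4096.

1695/4096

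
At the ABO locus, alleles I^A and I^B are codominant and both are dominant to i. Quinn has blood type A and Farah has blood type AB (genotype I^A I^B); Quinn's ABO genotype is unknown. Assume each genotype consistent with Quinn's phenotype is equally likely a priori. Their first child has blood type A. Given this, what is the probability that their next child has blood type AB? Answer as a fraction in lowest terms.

3/8

Possible genotypes: Quinn ∈ {I^A I^A, I^A i}; Farah ∈ {I^A I^B}.
Weight each parental genotype pair by prior × P(type-A child):
  I^A I^A × I^A I^B: posterior weight 1/2; P(next child type AB) = 1/2.
  I^A i × I^A I^B: posterior weight 1/2; P(next child type AB) = 1/4.
Weighted sum = 3/8.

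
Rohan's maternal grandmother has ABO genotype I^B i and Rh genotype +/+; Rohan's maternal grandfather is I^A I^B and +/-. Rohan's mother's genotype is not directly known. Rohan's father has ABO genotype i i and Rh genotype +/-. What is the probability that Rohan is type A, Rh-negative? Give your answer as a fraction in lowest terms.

1/32

Rohan's mother's ABO genotype from I^B i × I^A I^B: 1/4 I^A I^B, 1/4 I^A i, 1/4 I^B I^B, 1/4 I^B i.
Crossing each possibility with the father i i and summing P(type A): 1/4·1/2 + 1/4·1/2 + 1/4·0 + 1/4·0 = 1/4.
Similarly for Rh via the mother's Rh distribution: P(Rh-) = 1/8.
Independent loci: 1/4 × 1/8 = 1/32.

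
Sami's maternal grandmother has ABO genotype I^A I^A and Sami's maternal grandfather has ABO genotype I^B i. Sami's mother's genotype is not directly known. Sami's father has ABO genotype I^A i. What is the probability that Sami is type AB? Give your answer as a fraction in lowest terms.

Sami's mother's ABO genotype from I^A I^A × I^B i: 1/2 I^A I^B, 1/2 I^A i.
Crossing each possibility with the father I^A i and summing P(type AB): 1/2·1/4 + 1/2·0 = 1/8.

1/8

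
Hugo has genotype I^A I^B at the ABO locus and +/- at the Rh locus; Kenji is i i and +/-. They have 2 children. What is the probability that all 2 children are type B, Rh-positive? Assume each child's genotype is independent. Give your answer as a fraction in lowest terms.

9/64

ABO cross I^A I^B × i i → 1/2 A, 1/2 B.
Rh cross +/- × +/- → 3/4 Rh+, 1/4 Rh-; so P(type B, Rh-positive) = 1/2 × 3/4 = 3/8 per child.
All 2 independent: (3/8)^2 = 9/64.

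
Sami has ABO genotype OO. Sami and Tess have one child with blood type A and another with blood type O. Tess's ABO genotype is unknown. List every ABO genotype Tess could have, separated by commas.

For each candidate genotype of Tess, check whether crossing it with OO can produce every observed child phenotype.
  AA → possible child types {A} ✗
  AB → possible child types {A, B} ✗
  AO → possible child types {O, A} ✓
  BB → possible child types {B} ✗
  BO → possible child types {O, B} ✗
  OO → possible child types {O} ✗

AO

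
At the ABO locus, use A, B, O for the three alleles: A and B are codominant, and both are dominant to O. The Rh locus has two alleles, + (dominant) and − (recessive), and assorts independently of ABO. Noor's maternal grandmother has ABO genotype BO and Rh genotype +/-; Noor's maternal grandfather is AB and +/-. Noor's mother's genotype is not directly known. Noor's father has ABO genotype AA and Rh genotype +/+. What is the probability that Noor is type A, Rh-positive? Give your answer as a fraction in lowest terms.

Noor's mother's ABO genotype from BO × AB: 1/4 AB, 1/4 AO, 1/4 BB, 1/4 BO.
Crossing each possibility with the father AA and summing P(type A): 1/4·1/2 + 1/4·1 + 1/4·0 + 1/4·1/2 = 1/2.
Similarly for Rh via the mother's Rh distribution: P(Rh+) = 1.
Independent loci: 1/2 × 1 = 1/2.

1/2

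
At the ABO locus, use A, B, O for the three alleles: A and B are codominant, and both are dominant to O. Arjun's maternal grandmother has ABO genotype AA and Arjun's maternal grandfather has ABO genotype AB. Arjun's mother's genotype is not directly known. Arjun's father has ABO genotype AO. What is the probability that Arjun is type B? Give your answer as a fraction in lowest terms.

1/8

Arjun's mother's ABO genotype from AA × AB: 1/2 AA, 1/2 AB.
Crossing each possibility with the father AO and summing P(type B): 1/2·0 + 1/2·1/4 = 1/8.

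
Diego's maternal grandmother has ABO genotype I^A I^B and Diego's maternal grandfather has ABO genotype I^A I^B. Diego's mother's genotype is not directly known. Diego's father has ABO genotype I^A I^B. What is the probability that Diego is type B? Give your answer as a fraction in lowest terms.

Diego's mother's ABO genotype from I^A I^B × I^A I^B: 1/4 I^A I^A, 1/2 I^A I^B, 1/4 I^B I^B.
Crossing each possibility with the father I^A I^B and summing P(type B): 1/4·0 + 1/2·1/4 + 1/4·1/2 = 1/4.

1/4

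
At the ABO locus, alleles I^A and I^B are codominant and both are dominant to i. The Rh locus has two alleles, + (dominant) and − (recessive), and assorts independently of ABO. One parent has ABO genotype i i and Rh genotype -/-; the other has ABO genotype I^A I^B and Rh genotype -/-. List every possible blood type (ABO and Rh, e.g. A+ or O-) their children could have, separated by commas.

Gametes from i i × I^A I^B give offspring ABO genotypes I^A i, I^B i, i.e. phenotypes A, B.
Rh cross -/- × -/- → phenotypes Rh-.
Combining independently: A-, B-.

A-, B-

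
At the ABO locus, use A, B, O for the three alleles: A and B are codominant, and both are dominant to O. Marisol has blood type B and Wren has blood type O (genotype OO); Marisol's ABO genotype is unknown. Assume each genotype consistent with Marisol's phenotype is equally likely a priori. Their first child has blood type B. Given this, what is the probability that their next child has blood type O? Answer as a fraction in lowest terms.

Possible genotypes: Marisol ∈ {BB, BO}; Wren ∈ {OO}.
Weight each parental genotype pair by prior × P(type-B child):
  BB × OO: posterior weight 2/3; P(next child type O) = 0.
  BO × OO: posterior weight 1/3; P(next child type O) = 1/2.
Weighted sum = 1/6.

1/6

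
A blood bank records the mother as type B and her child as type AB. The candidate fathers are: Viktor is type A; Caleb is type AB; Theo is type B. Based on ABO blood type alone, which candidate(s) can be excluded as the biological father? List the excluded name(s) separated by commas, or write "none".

Theo

A candidate is excluded only if no genotype consistent with his phenotype could produce a type AB child with a type B mother.
Theo (type B): no genotype consistent with that phenotype can produce a type-AB child with a type-B mother.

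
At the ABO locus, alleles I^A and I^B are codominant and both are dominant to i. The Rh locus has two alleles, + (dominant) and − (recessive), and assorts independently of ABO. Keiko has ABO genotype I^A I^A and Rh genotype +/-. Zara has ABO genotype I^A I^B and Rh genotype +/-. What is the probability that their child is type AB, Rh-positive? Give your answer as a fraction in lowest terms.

3/8

ABO cross I^A I^A × I^A I^B → offspring phenotypes: 1/2 A, 1/2 AB.
Rh cross +/- × +/- → 3/4 Rh+, 1/4 Rh-.
Independent loci: P(type AB, Rh-positive) = 1/2 × 3/4 = 3/8.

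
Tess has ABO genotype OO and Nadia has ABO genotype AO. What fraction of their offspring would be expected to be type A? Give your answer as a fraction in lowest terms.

1/2

ABO cross OO × AO → offspring phenotypes: 1/2 O, 1/2 A.
So P(type A) = 1/2.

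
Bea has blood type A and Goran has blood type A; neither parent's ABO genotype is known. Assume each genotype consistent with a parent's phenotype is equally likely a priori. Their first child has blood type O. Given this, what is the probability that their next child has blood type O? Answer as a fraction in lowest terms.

1/4

Possible genotypes: Bea ∈ {AA, AO}; Goran ∈ {AA, AO}.
Weight each parental genotype pair by prior × P(type-O child):
  AO × AO: posterior weight 1; P(next child type O) = 1/4.
Weighted sum = 1/4.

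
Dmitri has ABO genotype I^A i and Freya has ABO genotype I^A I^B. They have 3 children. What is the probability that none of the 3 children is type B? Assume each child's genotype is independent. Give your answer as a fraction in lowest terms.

ABO cross I^A i × I^A I^B → 1/2 A, 1/4 B, 1/4 AB.
So P(type B) = 1/4 per child.
P(not type B) = 3/4 for one child; (3/4)^3 = 27/64.

27/64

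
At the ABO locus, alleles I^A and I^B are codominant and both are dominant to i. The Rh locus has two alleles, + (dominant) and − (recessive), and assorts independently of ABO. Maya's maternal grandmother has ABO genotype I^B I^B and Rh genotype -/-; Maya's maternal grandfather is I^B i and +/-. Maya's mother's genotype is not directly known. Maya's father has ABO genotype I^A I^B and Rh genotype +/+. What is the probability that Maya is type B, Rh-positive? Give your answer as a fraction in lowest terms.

Maya's mother's ABO genotype from I^B I^B × I^B i: 1/2 I^B I^B, 1/2 I^B i.
Crossing each possibility with the father I^A I^B and summing P(type B): 1/2·1/2 + 1/2·1/2 = 1/2.
Similarly for Rh via the mother's Rh distribution: P(Rh+) = 1.
Independent loci: 1/2 × 1 = 1/2.

1/2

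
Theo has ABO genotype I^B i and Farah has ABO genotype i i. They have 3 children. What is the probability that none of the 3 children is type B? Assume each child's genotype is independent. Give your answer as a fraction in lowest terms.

1/8

ABO cross I^B i × i i → 1/2 O, 1/2 B.
So P(type B) = 1/2 per child.
P(not type B) = 1/2 for one child; (1/2)^3 = 1/8.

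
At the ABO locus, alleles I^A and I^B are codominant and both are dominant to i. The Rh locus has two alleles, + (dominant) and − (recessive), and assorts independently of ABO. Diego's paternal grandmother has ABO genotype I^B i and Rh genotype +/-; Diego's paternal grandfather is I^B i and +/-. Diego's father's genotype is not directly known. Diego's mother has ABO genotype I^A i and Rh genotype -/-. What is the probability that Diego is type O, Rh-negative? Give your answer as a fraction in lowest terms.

1/8

Diego's father's ABO genotype from I^B i × I^B i: 1/4 I^B I^B, 1/2 I^B i, 1/4 i i.
Crossing each possibility with the mother I^A i and summing P(type O): 1/4·0 + 1/2·1/4 + 1/4·1/2 = 1/4.
Similarly for Rh via the father's Rh distribution: P(Rh-) = 1/2.
Independent loci: 1/4 × 1/2 = 1/8.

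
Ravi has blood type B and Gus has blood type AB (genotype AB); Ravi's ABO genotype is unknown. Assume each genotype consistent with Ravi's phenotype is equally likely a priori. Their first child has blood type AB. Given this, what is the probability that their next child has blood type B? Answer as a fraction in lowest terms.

1/2

Possible genotypes: Ravi ∈ {BB, BO}; Gus ∈ {AB}.
Weight each parental genotype pair by prior × P(type-AB child):
  BB × AB: posterior weight 2/3; P(next child type B) = 1/2.
  BO × AB: posterior weight 1/3; P(next child type B) = 1/2.
Weighted sum = 1/2.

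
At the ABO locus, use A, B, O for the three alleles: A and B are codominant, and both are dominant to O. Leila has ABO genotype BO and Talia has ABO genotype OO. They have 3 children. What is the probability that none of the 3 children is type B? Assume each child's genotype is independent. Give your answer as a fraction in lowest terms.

ABO cross BO × OO → 1/2 O, 1/2 B.
So P(type B) = 1/2 per child.
P(not type B) = 1/2 for one child; (1/2)^3 = 1/8.

1/8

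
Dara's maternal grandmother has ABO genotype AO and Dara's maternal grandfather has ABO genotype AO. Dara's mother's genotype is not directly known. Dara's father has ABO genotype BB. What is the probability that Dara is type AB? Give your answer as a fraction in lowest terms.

Dara's mother's ABO genotype from AO × AO: 1/4 AA, 1/2 AO, 1/4 OO.
Crossing each possibility with the father BB and summing P(type AB): 1/4·1 + 1/2·1/2 + 1/4·0 = 1/2.

1/2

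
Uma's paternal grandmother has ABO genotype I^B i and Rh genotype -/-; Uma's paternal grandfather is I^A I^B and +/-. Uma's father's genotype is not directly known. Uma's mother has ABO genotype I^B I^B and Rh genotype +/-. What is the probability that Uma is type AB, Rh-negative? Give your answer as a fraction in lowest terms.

Uma's father's ABO genotype from I^B i × I^A I^B: 1/4 I^A I^B, 1/4 I^A i, 1/4 I^B I^B, 1/4 I^B i.
Crossing each possibility with the mother I^B I^B and summing P(type AB): 1/4·1/2 + 1/4·1/2 + 1/4·0 + 1/4·0 = 1/4.
Similarly for Rh via the father's Rh distribution: P(Rh-) = 3/8.
Independent loci: 1/4 × 3/8 = 3/32.

3/32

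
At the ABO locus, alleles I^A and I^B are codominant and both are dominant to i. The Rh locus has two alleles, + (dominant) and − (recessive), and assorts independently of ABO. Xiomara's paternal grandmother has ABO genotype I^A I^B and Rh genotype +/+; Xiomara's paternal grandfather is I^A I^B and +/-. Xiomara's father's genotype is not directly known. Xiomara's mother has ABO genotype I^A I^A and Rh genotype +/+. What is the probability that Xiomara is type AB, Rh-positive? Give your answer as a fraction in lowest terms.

1/2

Xiomara's father's ABO genotype from I^A I^B × I^A I^B: 1/4 I^A I^A, 1/2 I^A I^B, 1/4 I^B I^B.
Crossing each possibility with the mother I^A I^A and summing P(type AB): 1/4·0 + 1/2·1/2 + 1/4·1 = 1/2.
Similarly for Rh via the father's Rh distribution: P(Rh+) = 1.
Independent loci: 1/2 × 1 = 1/2.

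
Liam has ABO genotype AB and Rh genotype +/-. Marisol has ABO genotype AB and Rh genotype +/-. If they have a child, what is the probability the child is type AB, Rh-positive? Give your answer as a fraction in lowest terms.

ABO cross AB × AB → offspring phenotypes: 1/4 A, 1/4 B, 1/2 AB.
Rh cross +/- × +/- → 3/4 Rh+, 1/4 Rh-.
Independent loci: P(type AB, Rh-positive) = 1/2 × 3/4 = 3/8.

3/8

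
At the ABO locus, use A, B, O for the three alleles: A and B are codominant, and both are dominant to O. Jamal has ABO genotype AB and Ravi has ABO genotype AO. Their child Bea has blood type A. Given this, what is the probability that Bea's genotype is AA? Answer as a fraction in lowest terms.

1/2

Cross AB × AO → 1/4 AA, 1/4 AB, 1/4 AO, 1/4 BO.
Type-A genotypes among offspring: AA (1/4), AO (1/4); total 1/2.
P(AA | type A) = (1/4) / (1/2) = 1/2.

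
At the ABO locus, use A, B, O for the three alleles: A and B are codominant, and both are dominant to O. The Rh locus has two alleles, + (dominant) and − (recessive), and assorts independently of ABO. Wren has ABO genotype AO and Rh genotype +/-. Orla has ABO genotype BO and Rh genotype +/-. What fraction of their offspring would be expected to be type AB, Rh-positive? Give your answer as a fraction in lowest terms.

ABO cross AO × BO → offspring phenotypes: 1/4 O, 1/4 A, 1/4 B, 1/4 AB.
Rh cross +/- × +/- → 3/4 Rh+, 1/4 Rh-.
Independent loci: P(type AB, Rh-positive) = 1/4 × 3/4 = 3/16.

3/16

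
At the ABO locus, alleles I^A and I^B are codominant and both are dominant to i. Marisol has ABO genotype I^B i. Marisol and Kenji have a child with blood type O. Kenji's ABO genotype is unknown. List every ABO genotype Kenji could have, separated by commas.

I^A i, I^B i, i i

For each candidate genotype of Kenji, check whether crossing it with I^B i can produce every observed child phenotype.
  I^A I^A → possible child types {A, AB} ✗
  I^A I^B → possible child types {A, B, AB} ✗
  I^A i → possible child types {O, A, B, AB} ✓
  I^B I^B → possible child types {B} ✗
  I^B i → possible child types {O, B} ✓
  i i → possible child types {O, B} ✓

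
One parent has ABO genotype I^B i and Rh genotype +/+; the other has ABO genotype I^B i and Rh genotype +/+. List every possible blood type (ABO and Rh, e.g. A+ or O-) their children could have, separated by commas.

O+, B+

Gametes from I^B i × I^B i give offspring ABO genotypes I^B I^B, I^B i, i i, i.e. phenotypes O, B.
Rh cross +/+ × +/+ → phenotypes Rh+.
Combining independently: O+, B+.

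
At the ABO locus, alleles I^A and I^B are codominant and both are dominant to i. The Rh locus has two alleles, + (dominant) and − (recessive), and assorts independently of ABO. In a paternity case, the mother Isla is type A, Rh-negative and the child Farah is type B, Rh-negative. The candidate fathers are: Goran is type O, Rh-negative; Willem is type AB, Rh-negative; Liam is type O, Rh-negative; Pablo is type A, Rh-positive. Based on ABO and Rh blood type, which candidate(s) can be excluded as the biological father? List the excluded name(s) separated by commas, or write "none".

A candidate is excluded only if no genotype consistent with his phenotype could produce a type B, Rh-negative child with a type A, Rh-negative mother.
Goran (type O, Rh-): no genotype consistent with that phenotype can produce a type-B Rh- child with a type-A mother.
Liam (type O, Rh-): no genotype consistent with that phenotype can produce a type-B Rh- child with a type-A mother.
Pablo (type A, Rh+): no genotype consistent with that phenotype can produce a type-B Rh- child with a type-A mother.

Goran, Liam, Pablo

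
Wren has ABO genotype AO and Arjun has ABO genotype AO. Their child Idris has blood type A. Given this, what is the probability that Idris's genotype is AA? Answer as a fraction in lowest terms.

1/3

Cross AO × AO → 1/4 AA, 1/2 AO, 1/4 OO.
Type-A genotypes among offspring: AA (1/4), AO (1/2); total 3/4.
P(AA | type A) = (1/4) / (3/4) = 1/3.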